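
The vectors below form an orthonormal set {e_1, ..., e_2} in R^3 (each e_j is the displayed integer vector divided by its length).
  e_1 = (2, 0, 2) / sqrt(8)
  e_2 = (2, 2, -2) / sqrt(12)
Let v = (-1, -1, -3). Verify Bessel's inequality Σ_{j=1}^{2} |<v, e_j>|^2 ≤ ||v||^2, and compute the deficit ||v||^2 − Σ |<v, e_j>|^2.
Σ |<v, e_j>|^2 = 25/3; ||v||^2 = 11; deficit = 8/3

Write each e_j = u_j / sqrt(<u_j, u_j>) where u_j is the displayed integer vector. Then <v, e_j> = <v, u_j> / sqrt(<u_j, u_j>), so |<v, e_j>|^2 = <v, u_j>^2 / <u_j, u_j>.
Coefficients: <v, e_1> = -8/sqrt(8), <v, e_2> = 2/sqrt(12).
Square and sum: Σ |<v, e_j>|^2 = 25/3.
Compute ||v||^2 = v·v = 11.
Deficit = 11 − 25/3 = 8/3 ≥ 0, confirming Bessel's inequality. (The deficit equals ||v − Σ <v,e_j> e_j||^2, the squared distance from v to span{e_j}.)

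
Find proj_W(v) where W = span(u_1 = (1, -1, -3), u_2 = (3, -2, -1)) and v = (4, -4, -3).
proj_W(v) = (9/2, -16/5, -31/10)

Set up U = [u_1 | ... | u_2] ∈ R^(3×2). The projector onto W = col(U) is P = U (U^T U)^(-1) U^T.
Compute U^T U =
  [11, 8]
  [8, 14],
and U^T v = (17, 23).
Solve U^T U · c = U^T v for the coefficients: c = (3/5, 13/10). The projection is proj_W(v) = U c.
Check: (v - proj_W(v)) · u_1 = 0  (should be 0).
Check: (v - proj_W(v)) · u_2 = 0  (should be 0).
Result: proj_W(v) = (9/2, -16/5, -31/10).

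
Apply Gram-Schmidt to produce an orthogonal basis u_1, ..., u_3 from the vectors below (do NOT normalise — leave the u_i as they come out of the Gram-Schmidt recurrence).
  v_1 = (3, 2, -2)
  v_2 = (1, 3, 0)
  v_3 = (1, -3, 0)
Orthogonal basis:
  u_1 = (3, 2, -2)
  u_2 = (-10/17, 33/17, 18/17)
  u_3 = (72/89, -24/89, 84/89)

Apply the Gram-Schmidt recurrence
  u_1 = v_1
  u_i = v_i − Σ_{j<i} ((v_i · u_j) / (u_j · u_j)) · u_j.

Step by step this gives:
  u_1 = (3, 2, -2)
  u_2 = (-10/17, 33/17, 18/17)
  u_3 = (72/89, -24/89, 84/89)

Orthogonality check:
  u_2 · u_1 = 0 (should be 0)
  u_3 · u_1 = 0 (should be 0)
  u_3 · u_2 = 0 (should be 0)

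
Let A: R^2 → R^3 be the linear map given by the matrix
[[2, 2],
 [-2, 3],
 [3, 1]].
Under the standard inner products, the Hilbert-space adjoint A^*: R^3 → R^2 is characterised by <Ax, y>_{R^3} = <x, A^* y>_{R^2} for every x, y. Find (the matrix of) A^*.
A^* = A^T =
[[2, -2, 3],
 [2, 3, 1]]

For real matrices with standard dot products, the defining identity <Ax, y> = <x, A^* y> gives (Ax)^T y = x^T (A^*) y, i.e. x^T A^T y = x^T (A^*) y. Since this holds for all x, y, we must have A^* = A^T. Therefore
A^* =
[[2, -2, 3],
 [2, 3, 1]].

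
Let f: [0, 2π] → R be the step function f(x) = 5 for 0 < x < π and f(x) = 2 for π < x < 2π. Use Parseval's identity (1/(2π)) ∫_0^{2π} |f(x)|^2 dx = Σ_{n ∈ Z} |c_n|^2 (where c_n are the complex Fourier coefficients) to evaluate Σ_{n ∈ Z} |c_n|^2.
Σ |c_n|^2 = 29/2

Parseval equates the L^2 energy of f (normalised by 1/(2π)) with the ℓ^2 sum of its Fourier coefficients: (1/(2π)) ∫_0^{2π} |f|^2 = Σ |c_n|^2.
Compute the left side: (1/(2π)) [∫_0^π 5^2 dx + ∫_π^{2π} 2^2 dx] = (1/(2π)) · (25π + 4π) = (25 + 4)/2 = 29/2.
So Σ_{n ∈ Z} |c_n|^2 = 29/2.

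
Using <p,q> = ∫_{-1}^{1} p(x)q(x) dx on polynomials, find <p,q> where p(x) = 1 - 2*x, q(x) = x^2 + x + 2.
<p,q> = 10/3

Expand the product: p(x)·q(x) = -2*x^3 - x^2 - 3*x + 2.
∫_{-1}^{1} of each monomial x^k gives [2/(k+1) if k even, 0 if k odd]. Integrating term-by-term (or equivalently evaluating the antiderivative F(x) = -x^4/2 - x^3/3 - 3*x^2/2 + 2*x at the endpoints):
  F(1) − F(−1) = -1/3 − (-11/3) = 10/3.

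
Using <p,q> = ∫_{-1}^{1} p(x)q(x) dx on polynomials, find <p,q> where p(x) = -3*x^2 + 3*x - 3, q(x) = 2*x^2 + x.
<p,q> = -22/5

Expand the product: p(x)·q(x) = -6*x^4 + 3*x^3 - 3*x^2 - 3*x.
∫_{-1}^{1} of each monomial x^k gives [2/(k+1) if k even, 0 if k odd]. Integrating term-by-term (or equivalently evaluating the antiderivative F(x) = -6*x^5/5 + 3*x^4/4 - x^3 - 3*x^2/2 at the endpoints):
  F(1) − F(−1) = -59/20 − (29/20) = -22/5.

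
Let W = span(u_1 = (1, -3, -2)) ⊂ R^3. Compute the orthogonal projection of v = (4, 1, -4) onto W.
proj_W(v) = (9/14, -27/14, -9/7)

Set up U = [u_1 | ... | u_1] ∈ R^(3×1). The projector onto W = col(U) is P = U (U^T U)^(-1) U^T.
Compute U^T U =
  [14],
and U^T v = (9).
Solve U^T U · c = U^T v for the coefficients: c = (9/14). The projection is proj_W(v) = U c.
Check: (v - proj_W(v)) · u_1 = 0  (should be 0).
Result: proj_W(v) = (9/14, -27/14, -9/7).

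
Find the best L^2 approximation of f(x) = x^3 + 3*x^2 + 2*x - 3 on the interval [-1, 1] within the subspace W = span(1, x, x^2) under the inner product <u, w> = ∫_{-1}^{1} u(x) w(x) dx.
g(x) = 3*x^2 + 13*x/5 - 3

The best approximation g ∈ W is the orthogonal projection of f onto W. Writing g = a_0 + a_1 x + a_2 x^2, the coefficients solve the normal equations G · a = b where
  G_{ij} = <φ_i, φ_j> and b_i = <f, φ_i>, with φ_0 = 1, φ_1 = x, φ_2 = x^2.
G =
  [2, 0, 2/3]
  [0, 2/3, 0]
  [2/3, 0, 2/5],
b = (-4, 26/15, -4/5).
Solving gives a_0 = -3, a_1 = 13/5, a_2 = 3, so
  g(x) = 3*x^2 + 13*x/5 - 3.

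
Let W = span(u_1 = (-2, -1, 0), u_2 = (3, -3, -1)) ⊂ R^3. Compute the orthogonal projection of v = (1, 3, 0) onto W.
proj_W(v) = (91/86, 124/43, 45/86)

Set up U = [u_1 | ... | u_2] ∈ R^(3×2). The projector onto W = col(U) is P = U (U^T U)^(-1) U^T.
Compute U^T U =
  [5, -3]
  [-3, 19],
and U^T v = (-5, -6).
Solve U^T U · c = U^T v for the coefficients: c = (-113/86, -45/86). The projection is proj_W(v) = U c.
Check: (v - proj_W(v)) · u_1 = 0  (should be 0).
Check: (v - proj_W(v)) · u_2 = 0  (should be 0).
Result: proj_W(v) = (91/86, 124/43, 45/86).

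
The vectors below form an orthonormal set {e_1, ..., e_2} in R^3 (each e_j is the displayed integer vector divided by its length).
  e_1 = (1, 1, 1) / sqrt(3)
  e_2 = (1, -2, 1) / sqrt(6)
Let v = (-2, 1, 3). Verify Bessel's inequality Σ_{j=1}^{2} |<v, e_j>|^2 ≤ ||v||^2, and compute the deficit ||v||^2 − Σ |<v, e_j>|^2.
Σ |<v, e_j>|^2 = 3/2; ||v||^2 = 14; deficit = 25/2

Write each e_j = u_j / sqrt(<u_j, u_j>) where u_j is the displayed integer vector. Then <v, e_j> = <v, u_j> / sqrt(<u_j, u_j>), so |<v, e_j>|^2 = <v, u_j>^2 / <u_j, u_j>.
Coefficients: <v, e_1> = 2/sqrt(3), <v, e_2> = -1/sqrt(6).
Square and sum: Σ |<v, e_j>|^2 = 3/2.
Compute ||v||^2 = v·v = 14.
Deficit = 14 − 3/2 = 25/2 ≥ 0, confirming Bessel's inequality. (The deficit equals ||v − Σ <v,e_j> e_j||^2, the squared distance from v to span{e_j}.)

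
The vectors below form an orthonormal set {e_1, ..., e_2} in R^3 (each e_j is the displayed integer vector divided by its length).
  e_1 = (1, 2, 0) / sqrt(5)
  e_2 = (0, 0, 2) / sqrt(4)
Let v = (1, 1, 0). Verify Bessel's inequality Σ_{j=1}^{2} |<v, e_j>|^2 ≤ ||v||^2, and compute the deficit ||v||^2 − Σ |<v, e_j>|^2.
Σ |<v, e_j>|^2 = 9/5; ||v||^2 = 2; deficit = 1/5

Write each e_j = u_j / sqrt(<u_j, u_j>) where u_j is the displayed integer vector. Then <v, e_j> = <v, u_j> / sqrt(<u_j, u_j>), so |<v, e_j>|^2 = <v, u_j>^2 / <u_j, u_j>.
Coefficients: <v, e_1> = 3/sqrt(5), <v, e_2> = 0/sqrt(4).
Square and sum: Σ |<v, e_j>|^2 = 9/5.
Compute ||v||^2 = v·v = 2.
Deficit = 2 − 9/5 = 1/5 ≥ 0, confirming Bessel's inequality. (The deficit equals ||v − Σ <v,e_j> e_j||^2, the squared distance from v to span{e_j}.)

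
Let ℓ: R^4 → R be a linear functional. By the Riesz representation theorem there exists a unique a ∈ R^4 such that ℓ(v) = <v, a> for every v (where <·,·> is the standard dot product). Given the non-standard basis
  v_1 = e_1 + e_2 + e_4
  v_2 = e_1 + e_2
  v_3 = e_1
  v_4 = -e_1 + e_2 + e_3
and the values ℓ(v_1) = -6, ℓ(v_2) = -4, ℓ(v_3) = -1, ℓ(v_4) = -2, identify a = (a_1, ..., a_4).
a = (-1, -3, 0, -2)

Write a = (a_1, ..., a_4) in the standard basis. For each basis vector v_i, ℓ(v_i) = <v_i, a> is a linear equation in the a_j's. Collect the n equations into a matrix system V a = ℓ, where row i of V is v_i (expressed in the standard basis). Since V is invertible (lower-triangular with 1s on the diagonal, up to permutation), solve by back-substitution:
  V =
[[1, 1, 0, 1],
 [1, 1, 0, 0],
 [1, 0, 0, 0],
 [-1, 1, 1, 0]]
  V a = (-6, -4, -1, -2)
Solving gives a = (-1, -3, 0, -2).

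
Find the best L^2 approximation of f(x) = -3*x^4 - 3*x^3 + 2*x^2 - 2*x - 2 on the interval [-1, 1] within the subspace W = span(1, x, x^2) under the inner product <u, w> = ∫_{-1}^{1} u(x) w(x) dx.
g(x) = -4*x^2/7 - 19*x/5 - 61/35

The best approximation g ∈ W is the orthogonal projection of f onto W. Writing g = a_0 + a_1 x + a_2 x^2, the coefficients solve the normal equations G · a = b where
  G_{ij} = <φ_i, φ_j> and b_i = <f, φ_i>, with φ_0 = 1, φ_1 = x, φ_2 = x^2.
G =
  [2, 0, 2/3]
  [0, 2/3, 0]
  [2/3, 0, 2/5],
b = (-58/15, -38/15, -146/105).
Solving gives a_0 = -61/35, a_1 = -19/5, a_2 = -4/7, so
  g(x) = -4*x^2/7 - 19*x/5 - 61/35.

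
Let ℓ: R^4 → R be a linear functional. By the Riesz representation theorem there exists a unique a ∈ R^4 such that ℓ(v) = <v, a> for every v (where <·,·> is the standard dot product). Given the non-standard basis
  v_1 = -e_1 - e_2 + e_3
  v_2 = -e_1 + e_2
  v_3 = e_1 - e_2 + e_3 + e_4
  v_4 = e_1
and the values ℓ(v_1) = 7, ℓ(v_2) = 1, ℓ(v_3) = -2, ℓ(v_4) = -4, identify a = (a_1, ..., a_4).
a = (-4, -3, 0, -1)

Write a = (a_1, ..., a_4) in the standard basis. For each basis vector v_i, ℓ(v_i) = <v_i, a> is a linear equation in the a_j's. Collect the n equations into a matrix system V a = ℓ, where row i of V is v_i (expressed in the standard basis). Since V is invertible (lower-triangular with 1s on the diagonal, up to permutation), solve by back-substitution:
  V =
[[-1, -1, 1, 0],
 [-1, 1, 0, 0],
 [1, -1, 1, 1],
 [1, 0, 0, 0]]
  V a = (7, 1, -2, -4)
Solving gives a = (-4, -3, 0, -1).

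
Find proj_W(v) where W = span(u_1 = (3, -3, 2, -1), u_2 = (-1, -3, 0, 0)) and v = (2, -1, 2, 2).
proj_W(v) = (355/194, -183/194, 104/97, -52/97)

Set up U = [u_1 | ... | u_2] ∈ R^(4×2). The projector onto W = col(U) is P = U (U^T U)^(-1) U^T.
Compute U^T U =
  [23, 6]
  [6, 10],
and U^T v = (11, 1).
Solve U^T U · c = U^T v for the coefficients: c = (52/97, -43/194). The projection is proj_W(v) = U c.
Check: (v - proj_W(v)) · u_1 = 0  (should be 0).
Check: (v - proj_W(v)) · u_2 = 0  (should be 0).
Result: proj_W(v) = (355/194, -183/194, 104/97, -52/97).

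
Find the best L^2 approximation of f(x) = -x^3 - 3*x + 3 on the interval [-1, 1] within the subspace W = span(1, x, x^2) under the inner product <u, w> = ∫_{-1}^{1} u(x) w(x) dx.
g(x) = 3 - 18*x/5

The best approximation g ∈ W is the orthogonal projection of f onto W. Writing g = a_0 + a_1 x + a_2 x^2, the coefficients solve the normal equations G · a = b where
  G_{ij} = <φ_i, φ_j> and b_i = <f, φ_i>, with φ_0 = 1, φ_1 = x, φ_2 = x^2.
G =
  [2, 0, 2/3]
  [0, 2/3, 0]
  [2/3, 0, 2/5],
b = (6, -12/5, 2).
Solving gives a_0 = 3, a_1 = -18/5, a_2 = 0, so
  g(x) = 3 - 18*x/5.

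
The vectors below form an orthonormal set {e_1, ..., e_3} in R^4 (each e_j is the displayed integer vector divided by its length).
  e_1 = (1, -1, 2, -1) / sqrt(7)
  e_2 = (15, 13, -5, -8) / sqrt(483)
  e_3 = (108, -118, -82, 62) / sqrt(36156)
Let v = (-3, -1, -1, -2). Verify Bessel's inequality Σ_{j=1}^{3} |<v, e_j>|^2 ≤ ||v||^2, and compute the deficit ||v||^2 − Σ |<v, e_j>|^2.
Σ |<v, e_j>|^2 = 669/131; ||v||^2 = 15; deficit = 1296/131

Write each e_j = u_j / sqrt(<u_j, u_j>) where u_j is the displayed integer vector. Then <v, e_j> = <v, u_j> / sqrt(<u_j, u_j>), so |<v, e_j>|^2 = <v, u_j>^2 / <u_j, u_j>.
Coefficients: <v, e_1> = -2/sqrt(7), <v, e_2> = -37/sqrt(483), <v, e_3> = -248/sqrt(36156).
Square and sum: Σ |<v, e_j>|^2 = 669/131.
Compute ||v||^2 = v·v = 15.
Deficit = 15 − 669/131 = 1296/131 ≥ 0, confirming Bessel's inequality. (The deficit equals ||v − Σ <v,e_j> e_j||^2, the squared distance from v to span{e_j}.)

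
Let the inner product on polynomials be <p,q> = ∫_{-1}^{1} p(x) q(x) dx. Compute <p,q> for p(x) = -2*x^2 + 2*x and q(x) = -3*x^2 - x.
<p,q> = 16/15

Expand the product: p(x)·q(x) = 6*x^4 - 4*x^3 - 2*x^2.
∫_{-1}^{1} of each monomial x^k gives [2/(k+1) if k even, 0 if k odd]. Integrating term-by-term (or equivalently evaluating the antiderivative F(x) = 6*x^5/5 - x^4 - 2*x^3/3 at the endpoints):
  F(1) − F(−1) = -7/15 − (-23/15) = 16/15.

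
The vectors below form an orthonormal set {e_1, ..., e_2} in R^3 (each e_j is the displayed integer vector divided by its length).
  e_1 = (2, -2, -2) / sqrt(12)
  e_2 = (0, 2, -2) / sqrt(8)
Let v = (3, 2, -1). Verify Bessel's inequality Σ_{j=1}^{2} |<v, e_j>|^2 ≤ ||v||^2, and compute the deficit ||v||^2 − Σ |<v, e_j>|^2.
Σ |<v, e_j>|^2 = 35/6; ||v||^2 = 14; deficit = 49/6

Write each e_j = u_j / sqrt(<u_j, u_j>) where u_j is the displayed integer vector. Then <v, e_j> = <v, u_j> / sqrt(<u_j, u_j>), so |<v, e_j>|^2 = <v, u_j>^2 / <u_j, u_j>.
Coefficients: <v, e_1> = 4/sqrt(12), <v, e_2> = 6/sqrt(8).
Square and sum: Σ |<v, e_j>|^2 = 35/6.
Compute ||v||^2 = v·v = 14.
Deficit = 14 − 35/6 = 49/6 ≥ 0, confirming Bessel's inequality. (The deficit equals ||v − Σ <v,e_j> e_j||^2, the squared distance from v to span{e_j}.)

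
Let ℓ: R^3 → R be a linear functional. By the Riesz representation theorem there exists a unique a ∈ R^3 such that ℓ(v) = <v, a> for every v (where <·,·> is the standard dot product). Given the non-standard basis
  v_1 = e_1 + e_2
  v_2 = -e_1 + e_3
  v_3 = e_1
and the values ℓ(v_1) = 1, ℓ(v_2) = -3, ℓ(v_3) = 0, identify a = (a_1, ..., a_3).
a = (0, 1, -3)

Write a = (a_1, ..., a_3) in the standard basis. For each basis vector v_i, ℓ(v_i) = <v_i, a> is a linear equation in the a_j's. Collect the n equations into a matrix system V a = ℓ, where row i of V is v_i (expressed in the standard basis). Since V is invertible (lower-triangular with 1s on the diagonal, up to permutation), solve by back-substitution:
  V =
[[1, 1, 0],
 [-1, 0, 1],
 [1, 0, 0]]
  V a = (1, -3, 0)
Solving gives a = (0, 1, -3).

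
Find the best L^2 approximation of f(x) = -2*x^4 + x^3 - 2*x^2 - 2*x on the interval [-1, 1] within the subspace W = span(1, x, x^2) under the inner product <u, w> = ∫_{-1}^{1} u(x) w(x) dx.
g(x) = -26*x^2/7 - 7*x/5 + 6/35

The best approximation g ∈ W is the orthogonal projection of f onto W. Writing g = a_0 + a_1 x + a_2 x^2, the coefficients solve the normal equations G · a = b where
  G_{ij} = <φ_i, φ_j> and b_i = <f, φ_i>, with φ_0 = 1, φ_1 = x, φ_2 = x^2.
G =
  [2, 0, 2/3]
  [0, 2/3, 0]
  [2/3, 0, 2/5],
b = (-32/15, -14/15, -48/35).
Solving gives a_0 = 6/35, a_1 = -7/5, a_2 = -26/7, so
  g(x) = -26*x^2/7 - 7*x/5 + 6/35.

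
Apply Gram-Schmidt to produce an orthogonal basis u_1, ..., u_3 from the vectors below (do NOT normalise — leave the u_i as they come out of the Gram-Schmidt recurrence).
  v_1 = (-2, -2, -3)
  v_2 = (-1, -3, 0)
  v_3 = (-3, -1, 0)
Orthogonal basis:
  u_1 = (-2, -2, -3)
  u_2 = (-1/17, -35/17, 24/17)
  u_3 = (-108/53, 36/53, 48/53)

Apply the Gram-Schmidt recurrence
  u_1 = v_1
  u_i = v_i − Σ_{j<i} ((v_i · u_j) / (u_j · u_j)) · u_j.

Step by step this gives:
  u_1 = (-2, -2, -3)
  u_2 = (-1/17, -35/17, 24/17)
  u_3 = (-108/53, 36/53, 48/53)

Orthogonality check:
  u_2 · u_1 = 0 (should be 0)
  u_3 · u_1 = 0 (should be 0)
  u_3 · u_2 = 0 (should be 0)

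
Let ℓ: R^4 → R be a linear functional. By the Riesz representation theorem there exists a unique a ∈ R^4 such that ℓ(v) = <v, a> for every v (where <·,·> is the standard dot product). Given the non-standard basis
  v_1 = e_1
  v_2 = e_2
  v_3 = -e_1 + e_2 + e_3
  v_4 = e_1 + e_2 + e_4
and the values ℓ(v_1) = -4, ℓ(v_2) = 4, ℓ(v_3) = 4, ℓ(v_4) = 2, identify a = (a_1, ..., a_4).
a = (-4, 4, -4, 2)

Write a = (a_1, ..., a_4) in the standard basis. For each basis vector v_i, ℓ(v_i) = <v_i, a> is a linear equation in the a_j's. Collect the n equations into a matrix system V a = ℓ, where row i of V is v_i (expressed in the standard basis). Since V is invertible (lower-triangular with 1s on the diagonal, up to permutation), solve by back-substitution:
  V =
[[1, 0, 0, 0],
 [0, 1, 0, 0],
 [-1, 1, 1, 0],
 [1, 1, 0, 1]]
  V a = (-4, 4, 4, 2)
Solving gives a = (-4, 4, -4, 2).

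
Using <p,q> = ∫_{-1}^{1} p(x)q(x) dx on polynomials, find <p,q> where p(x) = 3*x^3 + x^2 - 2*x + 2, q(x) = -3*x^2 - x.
<p,q> = -76/15

Expand the product: p(x)·q(x) = -9*x^5 - 6*x^4 + 5*x^3 - 4*x^2 - 2*x.
∫_{-1}^{1} of each monomial x^k gives [2/(k+1) if k even, 0 if k odd]. Integrating term-by-term (or equivalently evaluating the antiderivative F(x) = -3*x^6/2 - 6*x^5/5 + 5*x^4/4 - 4*x^3/3 - x^2 at the endpoints):
  F(1) − F(−1) = -227/60 − (77/60) = -76/15.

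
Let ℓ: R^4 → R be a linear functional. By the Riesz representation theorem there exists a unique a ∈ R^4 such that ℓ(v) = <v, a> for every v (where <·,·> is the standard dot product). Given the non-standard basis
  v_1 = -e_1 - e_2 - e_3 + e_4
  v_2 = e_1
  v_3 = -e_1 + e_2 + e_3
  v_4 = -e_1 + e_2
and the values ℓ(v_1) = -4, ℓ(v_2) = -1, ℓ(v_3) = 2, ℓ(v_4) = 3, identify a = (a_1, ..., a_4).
a = (-1, 2, -1, -4)

Write a = (a_1, ..., a_4) in the standard basis. For each basis vector v_i, ℓ(v_i) = <v_i, a> is a linear equation in the a_j's. Collect the n equations into a matrix system V a = ℓ, where row i of V is v_i (expressed in the standard basis). Since V is invertible (lower-triangular with 1s on the diagonal, up to permutation), solve by back-substitution:
  V =
[[-1, -1, -1, 1],
 [1, 0, 0, 0],
 [-1, 1, 1, 0],
 [-1, 1, 0, 0]]
  V a = (-4, -1, 2, 3)
Solving gives a = (-1, 2, -1, -4).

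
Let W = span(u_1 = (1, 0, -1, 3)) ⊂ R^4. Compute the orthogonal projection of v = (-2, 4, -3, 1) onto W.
proj_W(v) = (4/11, 0, -4/11, 12/11)

Set up U = [u_1 | ... | u_1] ∈ R^(4×1). The projector onto W = col(U) is P = U (U^T U)^(-1) U^T.
Compute U^T U =
  [11],
and U^T v = (4).
Solve U^T U · c = U^T v for the coefficients: c = (4/11). The projection is proj_W(v) = U c.
Check: (v - proj_W(v)) · u_1 = 0  (should be 0).
Result: proj_W(v) = (4/11, 0, -4/11, 12/11).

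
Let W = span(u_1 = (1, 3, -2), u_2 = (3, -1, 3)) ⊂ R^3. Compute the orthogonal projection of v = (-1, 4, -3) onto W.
proj_W(v) = (-139/230, 803/230, -82/23)

Set up U = [u_1 | ... | u_2] ∈ R^(3×2). The projector onto W = col(U) is P = U (U^T U)^(-1) U^T.
Compute U^T U =
  [14, -6]
  [-6, 19],
and U^T v = (17, -16).
Solve U^T U · c = U^T v for the coefficients: c = (227/230, -61/115). The projection is proj_W(v) = U c.
Check: (v - proj_W(v)) · u_1 = 0  (should be 0).
Check: (v - proj_W(v)) · u_2 = 0  (should be 0).
Result: proj_W(v) = (-139/230, 803/230, -82/23).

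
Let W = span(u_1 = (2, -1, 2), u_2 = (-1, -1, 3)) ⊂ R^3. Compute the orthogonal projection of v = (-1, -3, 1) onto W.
proj_W(v) = (-26/37, -23/37, 70/37)

Set up U = [u_1 | ... | u_2] ∈ R^(3×2). The projector onto W = col(U) is P = U (U^T U)^(-1) U^T.
Compute U^T U =
  [9, 5]
  [5, 11],
and U^T v = (3, 7).
Solve U^T U · c = U^T v for the coefficients: c = (-1/37, 24/37). The projection is proj_W(v) = U c.
Check: (v - proj_W(v)) · u_1 = 0  (should be 0).
Check: (v - proj_W(v)) · u_2 = 0  (should be 0).
Result: proj_W(v) = (-26/37, -23/37, 70/37).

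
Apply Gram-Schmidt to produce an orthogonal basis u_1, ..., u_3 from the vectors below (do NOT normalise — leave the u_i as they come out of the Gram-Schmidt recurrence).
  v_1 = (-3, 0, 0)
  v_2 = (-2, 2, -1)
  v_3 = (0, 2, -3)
Orthogonal basis:
  u_1 = (-3, 0, 0)
  u_2 = (0, 2, -1)
  u_3 = (0, -4/5, -8/5)

Apply the Gram-Schmidt recurrence
  u_1 = v_1
  u_i = v_i − Σ_{j<i} ((v_i · u_j) / (u_j · u_j)) · u_j.

Step by step this gives:
  u_1 = (-3, 0, 0)
  u_2 = (0, 2, -1)
  u_3 = (0, -4/5, -8/5)

Orthogonality check:
  u_2 · u_1 = 0 (should be 0)
  u_3 · u_1 = 0 (should be 0)
  u_3 · u_2 = 0 (should be 0)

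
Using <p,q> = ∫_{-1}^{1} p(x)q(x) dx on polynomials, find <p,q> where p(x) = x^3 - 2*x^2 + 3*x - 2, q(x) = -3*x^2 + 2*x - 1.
<p,q> = 248/15

Expand the product: p(x)·q(x) = -3*x^5 + 8*x^4 - 14*x^3 + 14*x^2 - 7*x + 2.
∫_{-1}^{1} of each monomial x^k gives [2/(k+1) if k even, 0 if k odd]. Integrating term-by-term (or equivalently evaluating the antiderivative F(x) = -x^6/2 + 8*x^5/5 - 7*x^4/2 + 14*x^3/3 - 7*x^2/2 + 2*x at the endpoints):
  F(1) − F(−1) = 23/30 − (-473/30) = 248/15.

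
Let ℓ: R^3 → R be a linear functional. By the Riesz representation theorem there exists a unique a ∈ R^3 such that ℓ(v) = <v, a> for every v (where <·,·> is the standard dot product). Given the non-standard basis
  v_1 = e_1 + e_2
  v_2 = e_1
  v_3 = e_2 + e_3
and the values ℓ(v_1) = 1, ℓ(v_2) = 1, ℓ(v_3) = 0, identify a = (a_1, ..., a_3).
a = (1, 0, 0)

Write a = (a_1, ..., a_3) in the standard basis. For each basis vector v_i, ℓ(v_i) = <v_i, a> is a linear equation in the a_j's. Collect the n equations into a matrix system V a = ℓ, where row i of V is v_i (expressed in the standard basis). Since V is invertible (lower-triangular with 1s on the diagonal, up to permutation), solve by back-substitution:
  V =
[[1, 1, 0],
 [1, 0, 0],
 [0, 1, 1]]
  V a = (1, 1, 0)
Solving gives a = (1, 0, 0).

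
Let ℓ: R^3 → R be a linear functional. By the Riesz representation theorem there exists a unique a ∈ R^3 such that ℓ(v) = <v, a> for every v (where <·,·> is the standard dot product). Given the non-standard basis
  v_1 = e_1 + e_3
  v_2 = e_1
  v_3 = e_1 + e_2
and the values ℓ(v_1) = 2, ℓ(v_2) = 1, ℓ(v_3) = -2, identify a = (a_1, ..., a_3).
a = (1, -3, 1)

Write a = (a_1, ..., a_3) in the standard basis. For each basis vector v_i, ℓ(v_i) = <v_i, a> is a linear equation in the a_j's. Collect the n equations into a matrix system V a = ℓ, where row i of V is v_i (expressed in the standard basis). Since V is invertible (lower-triangular with 1s on the diagonal, up to permutation), solve by back-substitution:
  V =
[[1, 0, 1],
 [1, 0, 0],
 [1, 1, 0]]
  V a = (2, 1, -2)
Solving gives a = (1, -3, 1).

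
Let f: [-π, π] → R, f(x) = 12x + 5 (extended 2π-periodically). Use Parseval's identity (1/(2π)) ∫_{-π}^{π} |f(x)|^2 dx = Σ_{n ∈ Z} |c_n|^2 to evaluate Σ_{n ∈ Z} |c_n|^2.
Σ |c_n|^2 = 48π^2 + 25

Expand and integrate term by term over [-π, π]:
  ∫ (12x)^2 dx = 144·(2π^3/3); ∫ 2·12·(5)·x dx = 0 (odd integrand); ∫ 5^2 dx = 25·2π.
So (1/(2π)) ∫_{-π}^{π} (12x + 5)^2 dx = 144π^2/3 + 25 = 48π^2 + 25.
Parseval ⇒ Σ |c_n|^2 = 48π^2 + 25.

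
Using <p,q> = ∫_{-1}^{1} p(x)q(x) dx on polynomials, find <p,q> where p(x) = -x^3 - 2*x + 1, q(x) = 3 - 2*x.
<p,q> = 142/15

Expand the product: p(x)·q(x) = 2*x^4 - 3*x^3 + 4*x^2 - 8*x + 3.
∫_{-1}^{1} of each monomial x^k gives [2/(k+1) if k even, 0 if k odd]. Integrating term-by-term (or equivalently evaluating the antiderivative F(x) = 2*x^5/5 - 3*x^4/4 + 4*x^3/3 - 4*x^2 + 3*x at the endpoints):
  F(1) − F(−1) = -1/60 − (-569/60) = 142/15.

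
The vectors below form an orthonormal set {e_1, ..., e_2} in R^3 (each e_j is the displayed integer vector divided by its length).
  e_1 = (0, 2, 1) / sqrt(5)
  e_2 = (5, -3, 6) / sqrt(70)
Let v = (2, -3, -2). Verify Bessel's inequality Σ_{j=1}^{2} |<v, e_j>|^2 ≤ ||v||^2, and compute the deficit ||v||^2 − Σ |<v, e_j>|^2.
Σ |<v, e_j>|^2 = 27/2; ||v||^2 = 17; deficit = 7/2

Write each e_j = u_j / sqrt(<u_j, u_j>) where u_j is the displayed integer vector. Then <v, e_j> = <v, u_j> / sqrt(<u_j, u_j>), so |<v, e_j>|^2 = <v, u_j>^2 / <u_j, u_j>.
Coefficients: <v, e_1> = -8/sqrt(5), <v, e_2> = 7/sqrt(70).
Square and sum: Σ |<v, e_j>|^2 = 27/2.
Compute ||v||^2 = v·v = 17.
Deficit = 17 − 27/2 = 7/2 ≥ 0, confirming Bessel's inequality. (The deficit equals ||v − Σ <v,e_j> e_j||^2, the squared distance from v to span{e_j}.)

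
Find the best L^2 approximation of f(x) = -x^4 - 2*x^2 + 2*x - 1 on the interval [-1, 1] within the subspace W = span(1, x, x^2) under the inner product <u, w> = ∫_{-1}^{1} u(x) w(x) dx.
g(x) = -20*x^2/7 + 2*x - 32/35

The best approximation g ∈ W is the orthogonal projection of f onto W. Writing g = a_0 + a_1 x + a_2 x^2, the coefficients solve the normal equations G · a = b where
  G_{ij} = <φ_i, φ_j> and b_i = <f, φ_i>, with φ_0 = 1, φ_1 = x, φ_2 = x^2.
G =
  [2, 0, 2/3]
  [0, 2/3, 0]
  [2/3, 0, 2/5],
b = (-56/15, 4/3, -184/105).
Solving gives a_0 = -32/35, a_1 = 2, a_2 = -20/7, so
  g(x) = -20*x^2/7 + 2*x - 32/35.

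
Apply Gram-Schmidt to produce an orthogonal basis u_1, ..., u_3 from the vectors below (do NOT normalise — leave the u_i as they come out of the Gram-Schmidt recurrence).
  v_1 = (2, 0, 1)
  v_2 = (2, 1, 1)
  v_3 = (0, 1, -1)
Orthogonal basis:
  u_1 = (2, 0, 1)
  u_2 = (0, 1, 0)
  u_3 = (2/5, 0, -4/5)

Apply the Gram-Schmidt recurrence
  u_1 = v_1
  u_i = v_i − Σ_{j<i} ((v_i · u_j) / (u_j · u_j)) · u_j.

Step by step this gives:
  u_1 = (2, 0, 1)
  u_2 = (0, 1, 0)
  u_3 = (2/5, 0, -4/5)

Orthogonality check:
  u_2 · u_1 = 0 (should be 0)
  u_3 · u_1 = 0 (should be 0)
  u_3 · u_2 = 0 (should be 0)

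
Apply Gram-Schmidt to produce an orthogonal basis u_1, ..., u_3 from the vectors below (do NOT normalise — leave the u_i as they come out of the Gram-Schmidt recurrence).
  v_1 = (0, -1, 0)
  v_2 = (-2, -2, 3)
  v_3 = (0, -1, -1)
Orthogonal basis:
  u_1 = (0, -1, 0)
  u_2 = (-2, 0, 3)
  u_3 = (-6/13, 0, -4/13)

Apply the Gram-Schmidt recurrence
  u_1 = v_1
  u_i = v_i − Σ_{j<i} ((v_i · u_j) / (u_j · u_j)) · u_j.

Step by step this gives:
  u_1 = (0, -1, 0)
  u_2 = (-2, 0, 3)
  u_3 = (-6/13, 0, -4/13)

Orthogonality check:
  u_2 · u_1 = 0 (should be 0)
  u_3 · u_1 = 0 (should be 0)
  u_3 · u_2 = 0 (should be 0)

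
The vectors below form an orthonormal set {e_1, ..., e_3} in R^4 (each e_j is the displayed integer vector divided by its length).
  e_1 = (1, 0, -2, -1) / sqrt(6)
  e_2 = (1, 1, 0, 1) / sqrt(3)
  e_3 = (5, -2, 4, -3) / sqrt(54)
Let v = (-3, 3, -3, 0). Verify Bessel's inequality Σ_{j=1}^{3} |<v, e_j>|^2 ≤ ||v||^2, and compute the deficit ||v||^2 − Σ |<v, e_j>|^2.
Σ |<v, e_j>|^2 = 65/3; ||v||^2 = 27; deficit = 16/3

Write each e_j = u_j / sqrt(<u_j, u_j>) where u_j is the displayed integer vector. Then <v, e_j> = <v, u_j> / sqrt(<u_j, u_j>), so |<v, e_j>|^2 = <v, u_j>^2 / <u_j, u_j>.
Coefficients: <v, e_1> = 3/sqrt(6), <v, e_2> = 0/sqrt(3), <v, e_3> = -33/sqrt(54).
Square and sum: Σ |<v, e_j>|^2 = 65/3.
Compute ||v||^2 = v·v = 27.
Deficit = 27 − 65/3 = 16/3 ≥ 0, confirming Bessel's inequality. (The deficit equals ||v − Σ <v,e_j> e_j||^2, the squared distance from v to span{e_j}.)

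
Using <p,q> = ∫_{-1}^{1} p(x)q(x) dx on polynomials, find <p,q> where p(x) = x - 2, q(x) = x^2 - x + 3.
<p,q> = -14

Expand the product: p(x)·q(x) = x^3 - 3*x^2 + 5*x - 6.
∫_{-1}^{1} of each monomial x^k gives [2/(k+1) if k even, 0 if k odd]. Integrating term-by-term (or equivalently evaluating the antiderivative F(x) = x^4/4 - x^3 + 5*x^2/2 - 6*x at the endpoints):
  F(1) − F(−1) = -17/4 − (39/4) = -14.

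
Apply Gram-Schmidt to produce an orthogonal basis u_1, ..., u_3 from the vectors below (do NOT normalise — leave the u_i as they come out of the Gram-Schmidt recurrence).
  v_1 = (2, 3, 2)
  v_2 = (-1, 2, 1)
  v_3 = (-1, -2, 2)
Orthogonal basis:
  u_1 = (2, 3, 2)
  u_2 = (-29/17, 16/17, 5/17)
  u_3 = (-23/66, -46/33, 161/66)

Apply the Gram-Schmidt recurrence
  u_1 = v_1
  u_i = v_i − Σ_{j<i} ((v_i · u_j) / (u_j · u_j)) · u_j.

Step by step this gives:
  u_1 = (2, 3, 2)
  u_2 = (-29/17, 16/17, 5/17)
  u_3 = (-23/66, -46/33, 161/66)

Orthogonality check:
  u_2 · u_1 = 0 (should be 0)
  u_3 · u_1 = 0 (should be 0)
  u_3 · u_2 = 0 (should be 0)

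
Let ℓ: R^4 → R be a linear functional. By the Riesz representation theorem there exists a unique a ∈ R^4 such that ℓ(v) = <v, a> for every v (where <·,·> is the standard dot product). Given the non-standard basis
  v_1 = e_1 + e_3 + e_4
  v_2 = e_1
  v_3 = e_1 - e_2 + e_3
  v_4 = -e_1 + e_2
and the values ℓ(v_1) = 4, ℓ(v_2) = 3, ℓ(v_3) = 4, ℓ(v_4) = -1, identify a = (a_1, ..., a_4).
a = (3, 2, 3, -2)

Write a = (a_1, ..., a_4) in the standard basis. For each basis vector v_i, ℓ(v_i) = <v_i, a> is a linear equation in the a_j's. Collect the n equations into a matrix system V a = ℓ, where row i of V is v_i (expressed in the standard basis). Since V is invertible (lower-triangular with 1s on the diagonal, up to permutation), solve by back-substitution:
  V =
[[1, 0, 1, 1],
 [1, 0, 0, 0],
 [1, -1, 1, 0],
 [-1, 1, 0, 0]]
  V a = (4, 3, 4, -1)
Solving gives a = (3, 2, 3, -2).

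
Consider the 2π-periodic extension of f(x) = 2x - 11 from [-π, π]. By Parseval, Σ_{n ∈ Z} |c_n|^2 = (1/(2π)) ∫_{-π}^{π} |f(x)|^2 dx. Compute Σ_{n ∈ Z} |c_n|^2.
Σ |c_n|^2 = 4π^2/3 + 121

Expand and integrate term by term over [-π, π]:
  ∫ (2x)^2 dx = 4·(2π^3/3); ∫ 2·2·(-11)·x dx = 0 (odd integrand); ∫ (-11)^2 dx = 121·2π.
So (1/(2π)) ∫_{-π}^{π} (2x - 11)^2 dx = 4π^2/3 + 121 = 4π^2/3 + 121.
Parseval ⇒ Σ |c_n|^2 = 4π^2/3 + 121.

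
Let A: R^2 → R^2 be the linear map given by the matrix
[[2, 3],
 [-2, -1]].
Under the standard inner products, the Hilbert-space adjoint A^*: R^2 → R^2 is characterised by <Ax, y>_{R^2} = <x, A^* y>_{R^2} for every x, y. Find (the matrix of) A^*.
A^* = A^T =
[[2, -2],
 [3, -1]]

For real matrices with standard dot products, the defining identity <Ax, y> = <x, A^* y> gives (Ax)^T y = x^T (A^*) y, i.e. x^T A^T y = x^T (A^*) y. Since this holds for all x, y, we must have A^* = A^T. Therefore
A^* =
[[2, -2],
 [3, -1]].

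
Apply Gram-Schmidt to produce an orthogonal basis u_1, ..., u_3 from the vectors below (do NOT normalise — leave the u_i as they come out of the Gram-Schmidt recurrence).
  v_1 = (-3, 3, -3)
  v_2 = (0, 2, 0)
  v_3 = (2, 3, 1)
Orthogonal basis:
  u_1 = (-3, 3, -3)
  u_2 = (2/3, 4/3, 2/3)
  u_3 = (1/2, 0, -1/2)

Apply the Gram-Schmidt recurrence
  u_1 = v_1
  u_i = v_i − Σ_{j<i} ((v_i · u_j) / (u_j · u_j)) · u_j.

Step by step this gives:
  u_1 = (-3, 3, -3)
  u_2 = (2/3, 4/3, 2/3)
  u_3 = (1/2, 0, -1/2)

Orthogonality check:
  u_2 · u_1 = 0 (should be 0)
  u_3 · u_1 = 0 (should be 0)
  u_3 · u_2 = 0 (should be 0)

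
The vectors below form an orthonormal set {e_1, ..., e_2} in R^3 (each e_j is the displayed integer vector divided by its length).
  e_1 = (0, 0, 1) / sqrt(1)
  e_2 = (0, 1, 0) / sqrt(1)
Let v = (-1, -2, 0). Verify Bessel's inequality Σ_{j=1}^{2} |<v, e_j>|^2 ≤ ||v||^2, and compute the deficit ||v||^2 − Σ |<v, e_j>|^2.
Σ |<v, e_j>|^2 = 4; ||v||^2 = 5; deficit = 1

Write each e_j = u_j / sqrt(<u_j, u_j>) where u_j is the displayed integer vector. Then <v, e_j> = <v, u_j> / sqrt(<u_j, u_j>), so |<v, e_j>|^2 = <v, u_j>^2 / <u_j, u_j>.
Coefficients: <v, e_1> = 0/sqrt(1), <v, e_2> = -2/sqrt(1).
Square and sum: Σ |<v, e_j>|^2 = 4.
Compute ||v||^2 = v·v = 5.
Deficit = 5 − 4 = 1 ≥ 0, confirming Bessel's inequality. (The deficit equals ||v − Σ <v,e_j> e_j||^2, the squared distance from v to span{e_j}.)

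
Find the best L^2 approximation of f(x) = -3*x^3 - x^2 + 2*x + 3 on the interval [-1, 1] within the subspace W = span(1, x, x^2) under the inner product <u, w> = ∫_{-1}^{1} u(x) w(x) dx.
g(x) = -x^2 + x/5 + 3

The best approximation g ∈ W is the orthogonal projection of f onto W. Writing g = a_0 + a_1 x + a_2 x^2, the coefficients solve the normal equations G · a = b where
  G_{ij} = <φ_i, φ_j> and b_i = <f, φ_i>, with φ_0 = 1, φ_1 = x, φ_2 = x^2.
G =
  [2, 0, 2/3]
  [0, 2/3, 0]
  [2/3, 0, 2/5],
b = (16/3, 2/15, 8/5).
Solving gives a_0 = 3, a_1 = 1/5, a_2 = -1, so
  g(x) = -x^2 + x/5 + 3.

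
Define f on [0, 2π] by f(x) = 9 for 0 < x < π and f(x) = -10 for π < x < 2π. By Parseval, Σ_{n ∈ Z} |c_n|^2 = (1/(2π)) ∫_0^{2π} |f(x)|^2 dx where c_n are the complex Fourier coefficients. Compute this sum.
Σ |c_n|^2 = 181/2

Parseval equates the L^2 energy of f (normalised by 1/(2π)) with the ℓ^2 sum of its Fourier coefficients: (1/(2π)) ∫_0^{2π} |f|^2 = Σ |c_n|^2.
Compute the left side: (1/(2π)) [∫_0^π 9^2 dx + ∫_π^{2π} (-10)^2 dx] = (1/(2π)) · (81π + 100π) = (81 + 100)/2 = 181/2.
So Σ_{n ∈ Z} |c_n|^2 = 181/2.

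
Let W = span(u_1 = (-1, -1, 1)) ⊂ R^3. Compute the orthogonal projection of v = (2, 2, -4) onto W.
proj_W(v) = (8/3, 8/3, -8/3)

Set up U = [u_1 | ... | u_1] ∈ R^(3×1). The projector onto W = col(U) is P = U (U^T U)^(-1) U^T.
Compute U^T U =
  [3],
and U^T v = (-8).
Solve U^T U · c = U^T v for the coefficients: c = (-8/3). The projection is proj_W(v) = U c.
Check: (v - proj_W(v)) · u_1 = 0  (should be 0).
Result: proj_W(v) = (8/3, 8/3, -8/3).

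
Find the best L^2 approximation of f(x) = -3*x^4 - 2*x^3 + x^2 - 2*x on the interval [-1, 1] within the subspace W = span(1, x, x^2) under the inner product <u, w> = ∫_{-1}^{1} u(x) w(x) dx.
g(x) = -11*x^2/7 - 16*x/5 + 9/35

The best approximation g ∈ W is the orthogonal projection of f onto W. Writing g = a_0 + a_1 x + a_2 x^2, the coefficients solve the normal equations G · a = b where
  G_{ij} = <φ_i, φ_j> and b_i = <f, φ_i>, with φ_0 = 1, φ_1 = x, φ_2 = x^2.
G =
  [2, 0, 2/3]
  [0, 2/3, 0]
  [2/3, 0, 2/5],
b = (-8/15, -32/15, -16/35).
Solving gives a_0 = 9/35, a_1 = -16/5, a_2 = -11/7, so
  g(x) = -11*x^2/7 - 16*x/5 + 9/35.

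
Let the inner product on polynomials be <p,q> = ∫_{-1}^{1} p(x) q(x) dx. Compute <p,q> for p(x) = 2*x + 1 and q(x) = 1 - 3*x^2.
<p,q> = 0

Expand the product: p(x)·q(x) = -6*x^3 - 3*x^2 + 2*x + 1.
∫_{-1}^{1} of each monomial x^k gives [2/(k+1) if k even, 0 if k odd]. Integrating term-by-term (or equivalently evaluating the antiderivative F(x) = -3*x^4/2 - x^3 + x^2 + x at the endpoints):
  F(1) − F(−1) = -1/2 − (-1/2) = 0.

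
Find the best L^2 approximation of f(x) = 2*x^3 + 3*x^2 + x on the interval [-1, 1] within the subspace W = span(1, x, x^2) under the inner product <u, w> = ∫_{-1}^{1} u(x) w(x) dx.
g(x) = 3*x^2 + 11*x/5

The best approximation g ∈ W is the orthogonal projection of f onto W. Writing g = a_0 + a_1 x + a_2 x^2, the coefficients solve the normal equations G · a = b where
  G_{ij} = <φ_i, φ_j> and b_i = <f, φ_i>, with φ_0 = 1, φ_1 = x, φ_2 = x^2.
G =
  [2, 0, 2/3]
  [0, 2/3, 0]
  [2/3, 0, 2/5],
b = (2, 22/15, 6/5).
Solving gives a_0 = 0, a_1 = 11/5, a_2 = 3, so
  g(x) = 3*x^2 + 11*x/5.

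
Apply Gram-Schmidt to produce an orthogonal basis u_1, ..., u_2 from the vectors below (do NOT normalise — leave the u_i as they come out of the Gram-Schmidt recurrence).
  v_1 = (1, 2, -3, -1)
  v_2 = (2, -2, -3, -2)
Orthogonal basis:
  u_1 = (1, 2, -3, -1)
  u_2 = (7/5, -16/5, -6/5, -7/5)

Apply the Gram-Schmidt recurrence
  u_1 = v_1
  u_i = v_i − Σ_{j<i} ((v_i · u_j) / (u_j · u_j)) · u_j.

Step by step this gives:
  u_1 = (1, 2, -3, -1)
  u_2 = (7/5, -16/5, -6/5, -7/5)

Orthogonality check:
  u_2 · u_1 = 0 (should be 0)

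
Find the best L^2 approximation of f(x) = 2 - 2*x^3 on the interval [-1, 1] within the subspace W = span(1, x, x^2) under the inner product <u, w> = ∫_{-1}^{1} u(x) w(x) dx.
g(x) = 2 - 6*x/5

The best approximation g ∈ W is the orthogonal projection of f onto W. Writing g = a_0 + a_1 x + a_2 x^2, the coefficients solve the normal equations G · a = b where
  G_{ij} = <φ_i, φ_j> and b_i = <f, φ_i>, with φ_0 = 1, φ_1 = x, φ_2 = x^2.
G =
  [2, 0, 2/3]
  [0, 2/3, 0]
  [2/3, 0, 2/5],
b = (4, -4/5, 4/3).
Solving gives a_0 = 2, a_1 = -6/5, a_2 = 0, so
  g(x) = 2 - 6*x/5.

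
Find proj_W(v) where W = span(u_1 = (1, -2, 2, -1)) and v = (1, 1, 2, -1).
proj_W(v) = (2/5, -4/5, 4/5, -2/5)

Set up U = [u_1 | ... | u_1] ∈ R^(4×1). The projector onto W = col(U) is P = U (U^T U)^(-1) U^T.
Compute U^T U =
  [10],
and U^T v = (4).
Solve U^T U · c = U^T v for the coefficients: c = (2/5). The projection is proj_W(v) = U c.
Check: (v - proj_W(v)) · u_1 = 0  (should be 0).
Result: proj_W(v) = (2/5, -4/5, 4/5, -2/5).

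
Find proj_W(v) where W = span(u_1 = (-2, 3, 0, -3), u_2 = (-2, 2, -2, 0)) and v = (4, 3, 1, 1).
proj_W(v) = (26/41, -22/41, 34/41, -12/41)

Set up U = [u_1 | ... | u_2] ∈ R^(4×2). The projector onto W = col(U) is P = U (U^T U)^(-1) U^T.
Compute U^T U =
  [22, 10]
  [10, 12],
and U^T v = (-2, -4).
Solve U^T U · c = U^T v for the coefficients: c = (4/41, -17/41). The projection is proj_W(v) = U c.
Check: (v - proj_W(v)) · u_1 = 0  (should be 0).
Check: (v - proj_W(v)) · u_2 = 0  (should be 0).
Result: proj_W(v) = (26/41, -22/41, 34/41, -12/41).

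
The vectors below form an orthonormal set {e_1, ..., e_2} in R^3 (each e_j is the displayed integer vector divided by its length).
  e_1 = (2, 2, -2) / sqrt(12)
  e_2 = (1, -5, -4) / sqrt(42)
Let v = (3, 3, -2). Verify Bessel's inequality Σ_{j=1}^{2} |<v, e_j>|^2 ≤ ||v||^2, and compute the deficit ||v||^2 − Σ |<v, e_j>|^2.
Σ |<v, e_j>|^2 = 152/7; ||v||^2 = 22; deficit = 2/7

Write each e_j = u_j / sqrt(<u_j, u_j>) where u_j is the displayed integer vector. Then <v, e_j> = <v, u_j> / sqrt(<u_j, u_j>), so |<v, e_j>|^2 = <v, u_j>^2 / <u_j, u_j>.
Coefficients: <v, e_1> = 16/sqrt(12), <v, e_2> = -4/sqrt(42).
Square and sum: Σ |<v, e_j>|^2 = 152/7.
Compute ||v||^2 = v·v = 22.
Deficit = 22 − 152/7 = 2/7 ≥ 0, confirming Bessel's inequality. (The deficit equals ||v − Σ <v,e_j> e_j||^2, the squared distance from v to span{e_j}.)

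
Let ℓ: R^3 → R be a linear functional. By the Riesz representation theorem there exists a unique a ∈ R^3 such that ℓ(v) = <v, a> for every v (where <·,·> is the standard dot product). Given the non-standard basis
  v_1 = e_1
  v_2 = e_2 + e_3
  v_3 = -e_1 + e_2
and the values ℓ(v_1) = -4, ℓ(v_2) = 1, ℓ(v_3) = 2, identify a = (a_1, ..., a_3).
a = (-4, -2, 3)

Write a = (a_1, ..., a_3) in the standard basis. For each basis vector v_i, ℓ(v_i) = <v_i, a> is a linear equation in the a_j's. Collect the n equations into a matrix system V a = ℓ, where row i of V is v_i (expressed in the standard basis). Since V is invertible (lower-triangular with 1s on the diagonal, up to permutation), solve by back-substitution:
  V =
[[1, 0, 0],
 [0, 1, 1],
 [-1, 1, 0]]
  V a = (-4, 1, 2)
Solving gives a = (-4, -2, 3).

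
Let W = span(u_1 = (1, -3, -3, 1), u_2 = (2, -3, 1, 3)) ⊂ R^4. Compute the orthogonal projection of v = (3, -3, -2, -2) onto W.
proj_W(v) = (73/113, -255/113, -303/113, 61/113)

Set up U = [u_1 | ... | u_2] ∈ R^(4×2). The projector onto W = col(U) is P = U (U^T U)^(-1) U^T.
Compute U^T U =
  [20, 11]
  [11, 23],
and U^T v = (16, 7).
Solve U^T U · c = U^T v for the coefficients: c = (97/113, -12/113). The projection is proj_W(v) = U c.
Check: (v - proj_W(v)) · u_1 = 0  (should be 0).
Check: (v - proj_W(v)) · u_2 = 0  (should be 0).
Result: proj_W(v) = (73/113, -255/113, -303/113, 61/113).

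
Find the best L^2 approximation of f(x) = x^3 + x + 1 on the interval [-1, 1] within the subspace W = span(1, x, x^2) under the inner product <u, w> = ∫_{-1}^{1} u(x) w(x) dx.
g(x) = 8*x/5 + 1

The best approximation g ∈ W is the orthogonal projection of f onto W. Writing g = a_0 + a_1 x + a_2 x^2, the coefficients solve the normal equations G · a = b where
  G_{ij} = <φ_i, φ_j> and b_i = <f, φ_i>, with φ_0 = 1, φ_1 = x, φ_2 = x^2.
G =
  [2, 0, 2/3]
  [0, 2/3, 0]
  [2/3, 0, 2/5],
b = (2, 16/15, 2/3).
Solving gives a_0 = 1, a_1 = 8/5, a_2 = 0, so
  g(x) = 8*x/5 + 1.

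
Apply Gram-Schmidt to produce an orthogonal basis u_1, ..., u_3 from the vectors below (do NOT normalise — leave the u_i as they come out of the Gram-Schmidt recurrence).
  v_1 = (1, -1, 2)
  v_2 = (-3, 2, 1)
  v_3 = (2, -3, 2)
Orthogonal basis:
  u_1 = (1, -1, 2)
  u_2 = (-5/2, 3/2, 2)
  u_3 = (-3/5, -21/25, -3/25)

Apply the Gram-Schmidt recurrence
  u_1 = v_1
  u_i = v_i − Σ_{j<i} ((v_i · u_j) / (u_j · u_j)) · u_j.

Step by step this gives:
  u_1 = (1, -1, 2)
  u_2 = (-5/2, 3/2, 2)
  u_3 = (-3/5, -21/25, -3/25)

Orthogonality check:
  u_2 · u_1 = 0 (should be 0)
  u_3 · u_1 = 0 (should be 0)
  u_3 · u_2 = 0 (should be 0)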